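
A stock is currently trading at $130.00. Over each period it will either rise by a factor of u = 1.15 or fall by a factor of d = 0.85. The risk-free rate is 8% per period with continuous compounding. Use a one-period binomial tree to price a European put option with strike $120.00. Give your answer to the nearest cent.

Risk-neutral probability p = (e^0.08 − 0.85)/(1.15 − 0.85) = 0.2333/0.3000 = 0.7776
Terminal stock prices: S_u = 149.5, S_d = 110.5
Terminal payoffs (K − S): max(-29.5, 0) = 0, max(9.5, 0) = 9.5
Node 0 (S = 130): V_0 = e^(−0.08)·[0.7776·0.0000 + 0.2224·9.5000] = 1.9502

$1.95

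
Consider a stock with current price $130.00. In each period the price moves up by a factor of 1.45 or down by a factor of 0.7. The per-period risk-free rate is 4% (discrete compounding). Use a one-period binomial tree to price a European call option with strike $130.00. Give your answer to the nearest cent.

$25.50

Risk-neutral probability p = (1 + 0.04 − 0.7)/(1.45 − 0.7) = 0.3400/0.7500 = 0.4533
Terminal stock prices: S_u = 188.5, S_d = 91
Terminal payoffs (S − K): max(58.5, 0) = 58.5, max(-39, 0) = 0
Node 0 (S = 130): V_0 = 1/1.04·[0.4533·58.5000 + 0.5467·0.0000] = 25.5000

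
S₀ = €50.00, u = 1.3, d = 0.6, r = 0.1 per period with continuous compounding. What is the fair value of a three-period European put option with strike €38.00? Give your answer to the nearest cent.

Risk-neutral probability p = (e^0.1 − 0.6)/(1.3 − 0.6) = 0.5052/0.7000 = 0.7217
Terminal stock prices: S_uuu = 109.9, S_uud = 50.7, S_udd = 23.4, S_ddd = 10.8
Terminal payoffs (K − S): max(-71.85, 0) = 0, max(-12.7, 0) = 0, max(14.6, 0) = 14.6, max(27.2, 0) = 27.2
Node uu (S = 84.5): V_uu = e^(−0.1)·[0.7217·0.0000 + 0.2783·0.0000] = 0.0000
Node ud (S = 39): V_ud = e^(−0.1)·[0.7217·0.0000 + 0.2783·14.6000] = 3.6769
Node dd (S = 18): V_dd = e^(−0.1)·[0.7217·14.6000 + 0.2783·27.2000] = 16.3838
Node u (S = 65): V_u = e^(−0.1)·[0.7217·0.0000 + 0.2783·3.6769] = 0.9260
Node d (S = 30): V_d = e^(−0.1)·[0.7217·3.6769 + 0.2783·16.3838] = 6.5271
Node 0 (S = 50): V_0 = e^(−0.1)·[0.7217·0.9260 + 0.2783·6.5271] = 2.2485

€2.25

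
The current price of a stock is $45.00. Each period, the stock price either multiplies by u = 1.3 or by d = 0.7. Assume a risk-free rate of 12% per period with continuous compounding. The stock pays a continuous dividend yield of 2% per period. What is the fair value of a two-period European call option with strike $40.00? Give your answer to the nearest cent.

$13.26

Per-period risk-free factor R = e^0.12 = 1.1275; dividend-adjusted growth = e^(0.12−0.02) = 1.1052.
Risk-neutral probability p = (1.1052 − 0.7)/(1.3 − 0.7) = 0.4052/0.6000 = 0.6753
Terminal stock prices: S_uu = 76.05, S_ud = 40.95, S_dd = 22.05
Terminal payoffs (S − K): max(36.05, 0) = 36.05, max(0.95, 0) = 0.95, max(-17.95, 0) = 0
Node u (S = 58.5): V_u = e^(−0.12)·[0.6753·36.0500 + 0.3247·0.9500] = 21.8648
Node d (S = 31.5): V_d = e^(−0.12)·[0.6753·0.9500 + 0.3247·0.0000] = 0.5690
Node 0 (S = 45): V_0 = e^(−0.12)·[0.6753·21.8648 + 0.3247·0.5690] = 13.2592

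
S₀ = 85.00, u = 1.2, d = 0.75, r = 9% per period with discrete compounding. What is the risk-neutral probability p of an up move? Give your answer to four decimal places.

p = 0.7556

Risk-neutral probability p = (1 + 0.09 − 0.75)/(1.2 − 0.75) = 0.3400/0.4500 = 0.7556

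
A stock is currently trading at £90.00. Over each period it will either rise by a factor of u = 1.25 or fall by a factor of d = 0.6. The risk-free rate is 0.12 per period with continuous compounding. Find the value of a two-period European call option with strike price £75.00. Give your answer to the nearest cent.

£34.00

Risk-neutral probability p = (e^0.12 − 0.6)/(1.25 − 0.6) = 0.5275/0.6500 = 0.8115
Terminal stock prices: S_uu = 140.6, S_ud = 67.5, S_dd = 32.4
Terminal payoffs (S − K): max(65.62, 0) = 65.62, max(-7.5, 0) = 0, max(-42.6, 0) = 0
Node u (S = 112.5): V_u = e^(−0.12)·[0.8115·65.6250 + 0.1885·0.0000] = 47.2346
Node d (S = 54): V_d = e^(−0.12)·[0.8115·0.0000 + 0.1885·0.0000] = 0.0000
Node 0 (S = 90): V_0 = e^(−0.12)·[0.8115·47.2346 + 0.1885·0.0000] = 33.9979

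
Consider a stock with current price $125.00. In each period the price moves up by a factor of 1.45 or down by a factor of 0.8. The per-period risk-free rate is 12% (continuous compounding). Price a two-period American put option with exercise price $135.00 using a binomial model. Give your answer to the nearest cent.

$15.40

Risk-neutral probability p = (e^0.12 − 0.8)/(1.45 − 0.8) = 0.3275/0.6500 = 0.5038
Terminal stock prices: S_uu = 262.8, S_ud = 145, S_dd = 80
Terminal payoffs (K − S): max(-127.8, 0) = 0, max(-10, 0) = 0, max(55, 0) = 55
Node u (S = 181.2): continuation = e^(−0.12)·[0.5038·0.0000 + 0.4962·0.0000] = 0.0000; exercise value = 0.0000 ≤ continuation, so V_u = 0.0000
Node d (S = 100): continuation = e^(−0.12)·[0.5038·0.0000 + 0.4962·55.0000] = 24.2029; exercise value = 35.0000 > continuation, so V_d = 35.0000 (exercise)
Node 0 (S = 125): continuation = e^(−0.12)·[0.5038·0.0000 + 0.4962·35.0000] = 15.4019; exercise value = 10.0000 ≤ continuation, so V_0 = 15.4019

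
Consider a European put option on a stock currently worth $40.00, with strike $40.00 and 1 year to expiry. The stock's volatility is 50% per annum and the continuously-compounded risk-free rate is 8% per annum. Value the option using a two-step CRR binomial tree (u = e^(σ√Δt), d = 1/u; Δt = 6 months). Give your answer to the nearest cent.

CRR parameters: u = e^(σ√Δt) = e^(0.5·√0.5) = 1.4241, d = 1/u = 0.7022
Per-period rate: rΔt = 0.08·0.5 = 0.04, so R = e^0.04 = 1.0408
Risk-neutral probability p = (e^0.04 − 0.7022)/(1.4241 − 0.7022) = 0.3386/0.7219 = 0.4691
Terminal stock prices: S_uu = 81.12, S_ud = 40, S_dd = 19.72
Terminal payoffs (K − S): max(-41.12, 0) = 0, max(0, 0) = 0, max(20.28, 0) = 20.28
Node u (S = 56.96): V_u = e^(−0.04)·[0.4691·0.0000 + 0.5309·0.0000] = 0.0000
Node d (S = 28.09): V_d = e^(−0.04)·[0.4691·0.0000 + 0.5309·20.2773] = 10.3440
Node 0 (S = 40): V_0 = e^(−0.04)·[0.4691·0.0000 + 0.5309·10.3440] = 5.2768

$5.28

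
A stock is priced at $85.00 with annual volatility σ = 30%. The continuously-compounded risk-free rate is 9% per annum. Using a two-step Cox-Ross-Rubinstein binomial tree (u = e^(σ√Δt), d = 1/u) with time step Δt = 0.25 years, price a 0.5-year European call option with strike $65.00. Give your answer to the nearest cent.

$23.27

CRR parameters: u = e^(σ√Δt) = e^(0.3·√0.25) = 1.1618, d = 1/u = 0.8607
Per-period rate: rΔt = 0.09·0.25 = 0.0225, so R = e^0.0225 = 1.0228
Risk-neutral probability p = (e^0.0225 − 0.8607)/(1.1618 − 0.8607) = 0.1620/0.3011 = 0.5381
Terminal stock prices: S_uu = 114.7, S_ud = 85, S_dd = 62.97
Terminal payoffs (S − K): max(49.74, 0) = 49.74, max(20, 0) = 20, max(-2.03, 0) = 0
Node u (S = 98.76): V_u = e^(−0.0225)·[0.5381·49.7380 + 0.4619·20.0000] = 35.2021
Node d (S = 73.16): V_d = e^(−0.0225)·[0.5381·20.0000 + 0.4619·0.0000] = 10.5233
Node 0 (S = 85): V_0 = e^(−0.0225)·[0.5381·35.2021 + 0.4619·10.5233] = 23.2742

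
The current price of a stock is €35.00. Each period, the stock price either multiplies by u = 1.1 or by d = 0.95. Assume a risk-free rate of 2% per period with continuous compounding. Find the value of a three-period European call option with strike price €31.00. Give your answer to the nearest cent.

Risk-neutral probability p = (e^0.02 − 0.95)/(1.1 − 0.95) = 0.0702/0.1500 = 0.4680
Terminal stock prices: S_uuu = 46.59, S_uud = 40.23, S_udd = 34.75, S_ddd = 30.01
Terminal payoffs (S − K): max(15.59, 0) = 15.59, max(9.233, 0) = 9.233, max(3.746, 0) = 3.746, max(-0.9919, 0) = 0
Node uu (S = 42.35): V_uu = e^(−0.02)·[0.4680·15.5850 + 0.5320·9.2325] = 11.9638
Node ud (S = 36.57): V_ud = e^(−0.02)·[0.4680·9.2325 + 0.5320·3.7462] = 6.1888
Node dd (S = 31.59): V_dd = e^(−0.02)·[0.4680·3.7462 + 0.5320·0.0000] = 1.7186
Node u (S = 38.5): V_u = e^(−0.02)·[0.4680·11.9638 + 0.5320·6.1888] = 8.7155
Node d (S = 33.25): V_d = e^(−0.02)·[0.4680·6.1888 + 0.5320·1.7186] = 3.7352
Node 0 (S = 35): V_0 = e^(−0.02)·[0.4680·8.7155 + 0.5320·3.7352] = 5.9459

€5.95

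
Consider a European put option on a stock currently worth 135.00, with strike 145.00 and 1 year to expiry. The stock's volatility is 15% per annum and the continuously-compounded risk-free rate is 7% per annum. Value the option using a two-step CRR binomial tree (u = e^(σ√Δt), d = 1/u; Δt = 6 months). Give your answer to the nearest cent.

8.59

CRR parameters: u = e^(σ√Δt) = e^(0.15·√0.5) = 1.1119, d = 1/u = 0.8994
Per-period rate: rΔt = 0.07·0.5 = 0.035, so R = e^0.035 = 1.0356
Risk-neutral probability p = (e^0.035 − 0.8994)/(1.1119 − 0.8994) = 0.1363/0.2125 = 0.6411
Terminal stock prices: S_uu = 166.9, S_ud = 135, S_dd = 109.2
Terminal payoffs (K − S): max(-21.9, 0) = 0, max(10, 0) = 10, max(35.8, 0) = 35.8
Node u (S = 150.1): V_u = e^(−0.035)·[0.6411·0.0000 + 0.3589·10.0000] = 3.4655
Node d (S = 121.4): V_d = e^(−0.035)·[0.6411·10.0000 + 0.3589·35.8042] = 18.5985
Node 0 (S = 135): V_0 = e^(−0.035)·[0.6411·3.4655 + 0.3589·18.5985] = 8.5906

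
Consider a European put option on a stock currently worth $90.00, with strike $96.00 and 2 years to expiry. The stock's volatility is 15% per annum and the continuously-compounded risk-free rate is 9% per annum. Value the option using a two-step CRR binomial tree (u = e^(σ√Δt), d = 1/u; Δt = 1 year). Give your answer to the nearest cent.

$2.98

CRR parameters: u = e^(σ√Δt) = e^(0.15·√1) = 1.1618, d = 1/u = 0.8607
Per-period rate: rΔt = 0.09·1 = 0.09, so R = e^0.09 = 1.0942
Risk-neutral probability p = (e^0.09 − 0.8607)/(1.1618 − 0.8607) = 0.2335/0.3011 = 0.7753
Terminal stock prices: S_uu = 121.5, S_ud = 90, S_dd = 66.67
Terminal payoffs (K − S): max(-25.49, 0) = 0, max(6, 0) = 6, max(29.33, 0) = 29.33
Node u (S = 104.6): V_u = e^(−0.09)·[0.7753·0.0000 + 0.2247·6.0000] = 1.2321
Node d (S = 77.46): V_d = e^(−0.09)·[0.7753·6.0000 + 0.2247·29.3264] = 10.2737
Node 0 (S = 90): V_0 = e^(−0.09)·[0.7753·1.2321 + 0.2247·10.2737] = 2.9828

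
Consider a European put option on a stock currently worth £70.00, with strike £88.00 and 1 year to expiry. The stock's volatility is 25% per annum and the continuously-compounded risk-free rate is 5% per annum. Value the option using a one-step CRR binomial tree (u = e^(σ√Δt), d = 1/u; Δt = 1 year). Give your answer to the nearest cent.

CRR parameters: u = e^(σ√Δt) = e^(0.25·√1) = 1.2840, d = 1/u = 0.7788
Per-period rate: rΔt = 0.05·1 = 0.05, so R = e^0.05 = 1.0513
Risk-neutral probability p = (e^0.05 − 0.7788)/(1.2840 − 0.7788) = 0.2725/0.5052 = 0.5393
Terminal stock prices: S_u = 89.88, S_d = 54.52
Terminal payoffs (K − S): max(-1.882, 0) = 0, max(33.48, 0) = 33.48
Node 0 (S = 70): V_0 = e^(−0.05)·[0.5393·0.0000 + 0.4607·33.4839] = 14.6735

£14.67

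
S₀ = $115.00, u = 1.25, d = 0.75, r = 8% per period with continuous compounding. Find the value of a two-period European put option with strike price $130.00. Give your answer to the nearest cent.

$14.59

Risk-neutral probability p = (e^0.08 − 0.75)/(1.25 − 0.75) = 0.3333/0.5000 = 0.6666
Terminal stock prices: S_uu = 179.7, S_ud = 107.8, S_dd = 64.69
Terminal payoffs (K − S): max(-49.69, 0) = 0, max(22.19, 0) = 22.19, max(65.31, 0) = 65.31
Node u (S = 143.8): V_u = e^(−0.08)·[0.6666·0.0000 + 0.3334·22.1875] = 6.8291
Node d (S = 86.25): V_d = e^(−0.08)·[0.6666·22.1875 + 0.3334·65.3125] = 33.7551
Node 0 (S = 115): V_0 = e^(−0.08)·[0.6666·6.8291 + 0.3334·33.7551] = 14.5916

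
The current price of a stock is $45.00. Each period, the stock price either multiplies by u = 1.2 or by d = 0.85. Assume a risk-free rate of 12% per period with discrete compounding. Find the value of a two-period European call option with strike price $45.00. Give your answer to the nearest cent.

Risk-neutral probability p = (1 + 0.12 − 0.85)/(1.2 − 0.85) = 0.2700/0.3500 = 0.7714
Terminal stock prices: S_uu = 64.8, S_ud = 45.9, S_dd = 32.51
Terminal payoffs (S − K): max(19.8, 0) = 19.8, max(0.9, 0) = 0.9, max(-12.49, 0) = 0
Node u (S = 54): V_u = 1/1.12·[0.7714·19.8000 + 0.2286·0.9000] = 13.8214
Node d (S = 38.25): V_d = 1/1.12·[0.7714·0.9000 + 0.2286·0.0000] = 0.6199
Node 0 (S = 45): V_0 = 1/1.12·[0.7714·13.8214 + 0.2286·0.6199] = 9.6464

$9.65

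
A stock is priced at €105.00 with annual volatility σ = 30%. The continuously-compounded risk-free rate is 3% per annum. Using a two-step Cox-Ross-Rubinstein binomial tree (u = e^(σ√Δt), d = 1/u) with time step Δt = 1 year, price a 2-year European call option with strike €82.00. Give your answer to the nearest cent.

CRR parameters: u = e^(σ√Δt) = e^(0.3·√1) = 1.3499, d = 1/u = 0.7408
Per-period rate: rΔt = 0.03·1 = 0.03, so R = e^0.03 = 1.0305
Risk-neutral probability p = (e^0.03 − 0.7408)/(1.3499 − 0.7408) = 0.2896/0.6090 = 0.4756
Terminal stock prices: S_uu = 191.3, S_ud = 105, S_dd = 57.63
Terminal payoffs (S − K): max(109.3, 0) = 109.3, max(23, 0) = 23, max(-24.37, 0) = 0
Node u (S = 141.7): V_u = e^(−0.03)·[0.4756·109.3225 + 0.5244·23.0000] = 62.1586
Node d (S = 77.79): V_d = e^(−0.03)·[0.4756·23.0000 + 0.5244·0.0000] = 10.6147
Node 0 (S = 105): V_0 = e^(−0.03)·[0.4756·62.1586 + 0.5244·10.6147] = 34.0888

€34.09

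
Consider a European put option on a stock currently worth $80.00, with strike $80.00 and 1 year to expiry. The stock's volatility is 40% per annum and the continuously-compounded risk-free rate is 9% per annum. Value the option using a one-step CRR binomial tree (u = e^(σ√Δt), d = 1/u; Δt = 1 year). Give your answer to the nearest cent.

CRR parameters: u = e^(σ√Δt) = e^(0.4·√1) = 1.4918, d = 1/u = 0.6703
Per-period rate: rΔt = 0.09·1 = 0.09, so R = e^0.09 = 1.0942
Risk-neutral probability p = (e^0.09 − 0.6703)/(1.4918 − 0.6703) = 0.4239/0.8215 = 0.5159
Terminal stock prices: S_u = 119.3, S_d = 53.63
Terminal payoffs (K − S): max(-39.35, 0) = 0, max(26.37, 0) = 26.37
Node 0 (S = 80): V_0 = e^(−0.09)·[0.5159·0.0000 + 0.4841·26.3744] = 11.6678

$11.67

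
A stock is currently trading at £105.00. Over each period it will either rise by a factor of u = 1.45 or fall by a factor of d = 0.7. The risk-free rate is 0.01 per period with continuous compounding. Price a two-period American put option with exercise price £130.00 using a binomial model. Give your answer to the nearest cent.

£38.38

Risk-neutral probability p = (e^0.01 − 0.7)/(1.45 − 0.7) = 0.3101/0.7500 = 0.4134
Terminal stock prices: S_uu = 220.8, S_ud = 106.6, S_dd = 51.45
Terminal payoffs (K − S): max(-90.76, 0) = 0, max(23.43, 0) = 23.43, max(78.55, 0) = 78.55
Node u (S = 152.2): continuation = e^(−0.01)·[0.4134·0.0000 + 0.5866·23.4250] = 13.6044; exercise value = 0.0000 ≤ continuation, so V_u = 13.6044
Node d (S = 73.5): continuation = e^(−0.01)·[0.4134·23.4250 + 0.5866·78.5500] = 55.2065; exercise value = 56.5000 > continuation, so V_d = 56.5000 (exercise)
Node 0 (S = 105): continuation = e^(−0.01)·[0.4134·13.6044 + 0.5866·56.5000] = 38.3812; exercise value = 25.0000 ≤ continuation, so V_0 = 38.3812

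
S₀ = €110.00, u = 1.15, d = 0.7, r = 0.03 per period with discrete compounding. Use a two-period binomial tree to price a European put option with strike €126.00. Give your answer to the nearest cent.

€18.64

Risk-neutral probability p = (1 + 0.03 − 0.7)/(1.15 − 0.7) = 0.3300/0.4500 = 0.7333
Terminal stock prices: S_uu = 145.5, S_ud = 88.55, S_dd = 53.9
Terminal payoffs (K − S): max(-19.47, 0) = 0, max(37.45, 0) = 37.45, max(72.1, 0) = 72.1
Node u (S = 126.5): V_u = 1/1.03·[0.7333·0.0000 + 0.2667·37.4500] = 9.6958
Node d (S = 77): V_d = 1/1.03·[0.7333·37.4500 + 0.2667·72.1000] = 45.3301
Node 0 (S = 110): V_0 = 1/1.03·[0.7333·9.6958 + 0.2667·45.3301] = 18.6391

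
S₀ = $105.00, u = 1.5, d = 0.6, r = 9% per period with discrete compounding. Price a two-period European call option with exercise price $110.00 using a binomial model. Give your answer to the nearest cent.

$31.50

Risk-neutral probability p = (1 + 0.09 − 0.6)/(1.5 − 0.6) = 0.4900/0.9000 = 0.5444
Terminal stock prices: S_uu = 236.2, S_ud = 94.5, S_dd = 37.8
Terminal payoffs (S − K): max(126.2, 0) = 126.2, max(-15.5, 0) = 0, max(-72.2, 0) = 0
Node u (S = 157.5): V_u = 1/1.09·[0.5444·126.2500 + 0.4556·0.0000] = 63.0607
Node d (S = 63): V_d = 1/1.09·[0.5444·0.0000 + 0.4556·0.0000] = 0.0000
Node 0 (S = 105): V_0 = 1/1.09·[0.5444·63.0607 + 0.4556·0.0000] = 31.4982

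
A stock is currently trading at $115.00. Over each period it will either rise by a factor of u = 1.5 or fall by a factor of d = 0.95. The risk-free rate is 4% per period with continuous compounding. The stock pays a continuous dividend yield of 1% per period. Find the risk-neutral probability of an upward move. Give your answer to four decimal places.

Per-period risk-free factor R = e^0.04 = 1.0408; dividend-adjusted growth = e^(0.04−0.01) = 1.0305.
Risk-neutral probability p = (1.0305 − 0.95)/(1.5 − 0.95) = 0.0805/0.5500 = 0.1463

p = 0.1463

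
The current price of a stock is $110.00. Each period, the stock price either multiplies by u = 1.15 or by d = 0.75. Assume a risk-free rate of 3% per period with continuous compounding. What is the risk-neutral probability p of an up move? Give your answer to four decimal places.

Risk-neutral probability p = (e^0.03 − 0.75)/(1.15 − 0.75) = 0.2805/0.4000 = 0.7011

p = 0.7011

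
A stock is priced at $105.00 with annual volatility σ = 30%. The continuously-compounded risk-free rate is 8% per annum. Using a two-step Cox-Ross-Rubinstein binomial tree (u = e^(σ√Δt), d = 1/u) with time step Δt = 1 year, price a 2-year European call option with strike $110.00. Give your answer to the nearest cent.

$21.91

CRR parameters: u = e^(σ√Δt) = e^(0.3·√1) = 1.3499, d = 1/u = 0.7408
Per-period rate: rΔt = 0.08·1 = 0.08, so R = e^0.08 = 1.0833
Risk-neutral probability p = (e^0.08 − 0.7408)/(1.3499 − 0.7408) = 0.3425/0.6090 = 0.5623
Terminal stock prices: S_uu = 191.3, S_ud = 105, S_dd = 57.63
Terminal payoffs (S − K): max(81.32, 0) = 81.32, max(-5, 0) = 0, max(-52.37, 0) = 0
Node u (S = 141.7): V_u = e^(−0.08)·[0.5623·81.3225 + 0.4377·0.0000] = 42.2126
Node d (S = 77.79): V_d = e^(−0.08)·[0.5623·0.0000 + 0.4377·0.0000] = 0.0000
Node 0 (S = 105): V_0 = e^(−0.08)·[0.5623·42.2126 + 0.4377·0.0000] = 21.9116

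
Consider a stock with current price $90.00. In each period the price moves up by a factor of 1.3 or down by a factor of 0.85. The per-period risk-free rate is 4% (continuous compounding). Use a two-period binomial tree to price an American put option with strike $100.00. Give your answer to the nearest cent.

$13.13

Risk-neutral probability p = (e^0.04 − 0.85)/(1.3 − 0.85) = 0.1908/0.4500 = 0.4240
Terminal stock prices: S_uu = 152.1, S_ud = 99.45, S_dd = 65.02
Terminal payoffs (K − S): max(-52.1, 0) = 0, max(0.55, 0) = 0.55, max(34.98, 0) = 34.98
Node u (S = 117): continuation = e^(−0.04)·[0.4240·0.0000 + 0.5760·0.5500] = 0.3044; exercise value = 0.0000 ≤ continuation, so V_u = 0.3044
Node d (S = 76.5): continuation = e^(−0.04)·[0.4240·0.5500 + 0.5760·34.9750] = 19.5789; exercise value = 23.5000 > continuation, so V_d = 23.5000 (exercise)
Node 0 (S = 90): continuation = e^(−0.04)·[0.4240·0.3044 + 0.5760·23.5000] = 13.1287; exercise value = 10.0000 ≤ continuation, so V_0 = 13.1287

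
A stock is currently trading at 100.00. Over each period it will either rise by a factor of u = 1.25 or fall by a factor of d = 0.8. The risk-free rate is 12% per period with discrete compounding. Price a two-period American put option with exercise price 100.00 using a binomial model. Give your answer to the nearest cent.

5.16

Risk-neutral probability p = (1 + 0.12 − 0.8)/(1.25 − 0.8) = 0.3200/0.4500 = 0.7111
Terminal stock prices: S_uu = 156.2, S_ud = 100, S_dd = 64
Terminal payoffs (K − S): max(-56.25, 0) = 0, max(0, 0) = 0, max(36, 0) = 36
Node u (S = 125): continuation = 1/1.12·[0.7111·0.0000 + 0.2889·0.0000] = 0.0000; exercise value = 0.0000 ≤ continuation, so V_u = 0.0000
Node d (S = 80): continuation = 1/1.12·[0.7111·0.0000 + 0.2889·36.0000] = 9.2857; exercise value = 20.0000 > continuation, so V_d = 20.0000 (exercise)
Node 0 (S = 100): continuation = 1/1.12·[0.7111·0.0000 + 0.2889·20.0000] = 5.1587; exercise value = 0.0000 ≤ continuation, so V_0 = 5.1587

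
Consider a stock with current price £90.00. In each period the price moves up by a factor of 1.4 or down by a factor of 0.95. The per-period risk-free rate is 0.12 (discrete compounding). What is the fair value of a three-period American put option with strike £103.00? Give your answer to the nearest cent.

£13.00

Risk-neutral probability p = (1 + 0.12 − 0.95)/(1.4 − 0.95) = 0.1700/0.4500 = 0.3778
Terminal stock prices: S_uuu = 247, S_uud = 167.6, S_udd = 113.7, S_ddd = 77.16
Terminal payoffs (K − S): max(-144, 0) = 0, max(-64.58, 0) = 0, max(-10.71, 0) = 0, max(25.84, 0) = 25.84
Node uu (S = 176.4): continuation = 1/1.12·[0.3778·0.0000 + 0.6222·0.0000] = 0.0000; exercise value = 0.0000 ≤ continuation, so V_uu = 0.0000
Node ud (S = 119.7): continuation = 1/1.12·[0.3778·0.0000 + 0.6222·0.0000] = 0.0000; exercise value = 0.0000 ≤ continuation, so V_ud = 0.0000
Node dd (S = 81.22): continuation = 1/1.12·[0.3778·0.0000 + 0.6222·25.8363] = 14.3535; exercise value = 21.7750 > continuation, so V_dd = 21.7750 (exercise)
Node u (S = 126): continuation = 1/1.12·[0.3778·0.0000 + 0.6222·0.0000] = 0.0000; exercise value = 0.0000 ≤ continuation, so V_u = 0.0000
Node d (S = 85.5): continuation = 1/1.12·[0.3778·0.0000 + 0.6222·21.7750] = 12.0972; exercise value = 17.5000 > continuation, so V_d = 17.5000 (exercise)
Node 0 (S = 90): continuation = 1/1.12·[0.3778·0.0000 + 0.6222·17.5000] = 9.7222; exercise value = 13.0000 > continuation, so V_0 = 13.0000 (exercise)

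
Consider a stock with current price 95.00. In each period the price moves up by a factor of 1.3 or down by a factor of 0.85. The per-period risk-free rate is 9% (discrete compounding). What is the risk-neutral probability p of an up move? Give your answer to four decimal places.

p = 0.5333

Risk-neutral probability p = (1 + 0.09 − 0.85)/(1.3 − 0.85) = 0.2400/0.4500 = 0.5333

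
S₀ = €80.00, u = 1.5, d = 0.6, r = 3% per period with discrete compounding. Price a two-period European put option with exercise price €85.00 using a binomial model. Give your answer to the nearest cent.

Risk-neutral probability p = (1 + 0.03 − 0.6)/(1.5 − 0.6) = 0.4300/0.9000 = 0.4778
Terminal stock prices: S_uu = 180, S_ud = 72, S_dd = 28.8
Terminal payoffs (K − S): max(-95, 0) = 0, max(13, 0) = 13, max(56.2, 0) = 56.2
Node u (S = 120): V_u = 1/1.03·[0.4778·0.0000 + 0.5222·13.0000] = 6.5912
Node d (S = 48): V_d = 1/1.03·[0.4778·13.0000 + 0.5222·56.2000] = 34.5243
Node 0 (S = 80): V_0 = 1/1.03·[0.4778·6.5912 + 0.5222·34.5243] = 20.5616

€20.56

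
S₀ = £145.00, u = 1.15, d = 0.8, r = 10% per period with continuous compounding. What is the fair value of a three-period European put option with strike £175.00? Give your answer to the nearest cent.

Risk-neutral probability p = (e^0.1 − 0.8)/(1.15 − 0.8) = 0.3052/0.3500 = 0.8719
Terminal stock prices: S_uuu = 220.5, S_uud = 153.4, S_udd = 106.7, S_ddd = 74.24
Terminal payoffs (K − S): max(-45.53, 0) = 0, max(21.59, 0) = 21.59, max(68.28, 0) = 68.28, max(100.8, 0) = 100.8
Node uu (S = 191.8): V_uu = e^(−0.1)·[0.8719·0.0000 + 0.1281·21.5900] = 2.5022
Node ud (S = 133.4): V_ud = e^(−0.1)·[0.8719·21.5900 + 0.1281·68.2800] = 24.9465
Node dd (S = 92.8): V_dd = e^(−0.1)·[0.8719·68.2800 + 0.1281·100.7600] = 65.5465
Node u (S = 166.8): V_u = e^(−0.1)·[0.8719·2.5022 + 0.1281·24.9465] = 4.8652
Node d (S = 116): V_d = e^(−0.1)·[0.8719·24.9465 + 0.1281·65.5465] = 27.2779
Node 0 (S = 145): V_0 = e^(−0.1)·[0.8719·4.8652 + 0.1281·27.2779] = 6.9997

£7.00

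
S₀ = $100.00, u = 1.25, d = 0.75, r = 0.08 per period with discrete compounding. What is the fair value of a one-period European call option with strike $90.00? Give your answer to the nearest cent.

Risk-neutral probability p = (1 + 0.08 − 0.75)/(1.25 − 0.75) = 0.3300/0.5000 = 0.6600
Terminal stock prices: S_u = 125, S_d = 75
Terminal payoffs (S − K): max(35, 0) = 35, max(-15, 0) = 0
Node 0 (S = 100): V_0 = 1/1.08·[0.6600·35.0000 + 0.3400·0.0000] = 21.3889

$21.39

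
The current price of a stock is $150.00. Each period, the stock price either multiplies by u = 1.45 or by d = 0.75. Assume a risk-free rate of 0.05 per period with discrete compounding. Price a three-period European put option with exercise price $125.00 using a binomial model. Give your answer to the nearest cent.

$10.91

Risk-neutral probability p = (1 + 0.05 − 0.75)/(1.45 − 0.75) = 0.3000/0.7000 = 0.4286
Terminal stock prices: S_uuu = 457.3, S_uud = 236.5, S_udd = 122.3, S_ddd = 63.28
Terminal payoffs (K − S): max(-332.3, 0) = 0, max(-111.5, 0) = 0, max(2.656, 0) = 2.656, max(61.72, 0) = 61.72
Node uu (S = 315.4): V_uu = 1/1.05·[0.4286·0.0000 + 0.5714·0.0000] = 0.0000
Node ud (S = 163.1): V_ud = 1/1.05·[0.4286·0.0000 + 0.5714·2.6562] = 1.4456
Node dd (S = 84.38): V_dd = 1/1.05·[0.4286·2.6562 + 0.5714·61.7188] = 34.6726
Node u (S = 217.5): V_u = 1/1.05·[0.4286·0.0000 + 0.5714·1.4456] = 0.7867
Node d (S = 112.5): V_d = 1/1.05·[0.4286·1.4456 + 0.5714·34.6726] = 19.4595
Node 0 (S = 150): V_0 = 1/1.05·[0.4286·0.7867 + 0.5714·19.4595] = 10.9113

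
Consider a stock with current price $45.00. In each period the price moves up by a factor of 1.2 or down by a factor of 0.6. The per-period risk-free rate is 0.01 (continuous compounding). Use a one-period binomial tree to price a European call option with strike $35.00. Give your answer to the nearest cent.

$12.86

Risk-neutral probability p = (e^0.01 − 0.6)/(1.2 − 0.6) = 0.4101/0.6000 = 0.6834
Terminal stock prices: S_u = 54, S_d = 27
Terminal payoffs (S − K): max(19, 0) = 19, max(-8, 0) = 0
Node 0 (S = 45): V_0 = e^(−0.01)·[0.6834·19.0000 + 0.3166·0.0000] = 12.8557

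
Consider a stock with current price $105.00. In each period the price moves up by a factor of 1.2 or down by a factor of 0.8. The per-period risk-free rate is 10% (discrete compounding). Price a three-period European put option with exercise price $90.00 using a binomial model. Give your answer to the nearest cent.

Risk-neutral probability p = (1 + 0.1 − 0.8)/(1.2 − 0.8) = 0.3000/0.4000 = 0.7500
Terminal stock prices: S_uuu = 181.4, S_uud = 121, S_udd = 80.64, S_ddd = 53.76
Terminal payoffs (K − S): max(-91.44, 0) = 0, max(-30.96, 0) = 0, max(9.36, 0) = 9.36, max(36.24, 0) = 36.24
Node uu (S = 151.2): V_uu = 1/1.1·[0.7500·0.0000 + 0.2500·0.0000] = 0.0000
Node ud (S = 100.8): V_ud = 1/1.1·[0.7500·0.0000 + 0.2500·9.3600] = 2.1273
Node dd (S = 67.2): V_dd = 1/1.1·[0.7500·9.3600 + 0.2500·36.2400] = 14.6182
Node u (S = 126): V_u = 1/1.1·[0.7500·0.0000 + 0.2500·2.1273] = 0.4835
Node d (S = 84): V_d = 1/1.1·[0.7500·2.1273 + 0.2500·14.6182] = 4.7727
Node 0 (S = 105): V_0 = 1/1.1·[0.7500·0.4835 + 0.2500·4.7727] = 1.4144

$1.41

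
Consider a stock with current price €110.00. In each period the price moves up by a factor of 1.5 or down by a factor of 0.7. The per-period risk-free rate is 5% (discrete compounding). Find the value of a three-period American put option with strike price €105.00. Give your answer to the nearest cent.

Risk-neutral probability p = (1 + 0.05 − 0.7)/(1.5 − 0.7) = 0.3500/0.8000 = 0.4375
Terminal stock prices: S_uuu = 371.2, S_uud = 173.2, S_udd = 80.85, S_ddd = 37.73
Terminal payoffs (K − S): max(-266.2, 0) = 0, max(-68.25, 0) = 0, max(24.15, 0) = 24.15, max(67.27, 0) = 67.27
Node uu (S = 247.5): continuation = 1/1.05·[0.4375·0.0000 + 0.5625·0.0000] = 0.0000; exercise value = 0.0000 ≤ continuation, so V_uu = 0.0000
Node ud (S = 115.5): continuation = 1/1.05·[0.4375·0.0000 + 0.5625·24.1500] = 12.9375; exercise value = 0.0000 ≤ continuation, so V_ud = 12.9375
Node dd (S = 53.9): continuation = 1/1.05·[0.4375·24.1500 + 0.5625·67.2700] = 46.1000; exercise value = 51.1000 > continuation, so V_dd = 51.1000 (exercise)
Node u (S = 165): continuation = 1/1.05·[0.4375·0.0000 + 0.5625·12.9375] = 6.9308; exercise value = 0.0000 ≤ continuation, so V_u = 6.9308
Node d (S = 77): continuation = 1/1.05·[0.4375·12.9375 + 0.5625·51.1000] = 32.7656; exercise value = 28.0000 ≤ continuation, so V_d = 32.7656
Node 0 (S = 110): continuation = 1/1.05·[0.4375·6.9308 + 0.5625·32.7656] = 20.4408; exercise value = 0.0000 ≤ continuation, so V_0 = 20.4408

€20.44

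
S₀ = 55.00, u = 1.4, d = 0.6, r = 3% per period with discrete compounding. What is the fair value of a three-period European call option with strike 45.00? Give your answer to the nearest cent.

22.27

Risk-neutral probability p = (1 + 0.03 − 0.6)/(1.4 − 0.6) = 0.4300/0.8000 = 0.5375
Terminal stock prices: S_uuu = 150.9, S_uud = 64.68, S_udd = 27.72, S_ddd = 11.88
Terminal payoffs (S − K): max(105.9, 0) = 105.9, max(19.68, 0) = 19.68, max(-17.28, 0) = 0, max(-33.12, 0) = 0
Node uu (S = 107.8): V_uu = 1/1.03·[0.5375·105.9200 + 0.4625·19.6800] = 64.1107
Node ud (S = 46.2): V_ud = 1/1.03·[0.5375·19.6800 + 0.4625·0.0000] = 10.2699
Node dd (S = 19.8): V_dd = 1/1.03·[0.5375·0.0000 + 0.4625·0.0000] = 0.0000
Node u (S = 77): V_u = 1/1.03·[0.5375·64.1107 + 0.4625·10.2699] = 38.0673
Node d (S = 33): V_d = 1/1.03·[0.5375·10.2699 + 0.4625·0.0000] = 5.3593
Node 0 (S = 55): V_0 = 1/1.03·[0.5375·38.0673 + 0.4625·5.3593] = 22.2717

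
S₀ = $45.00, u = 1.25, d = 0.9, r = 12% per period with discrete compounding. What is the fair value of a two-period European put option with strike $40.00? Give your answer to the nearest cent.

$0.39

Risk-neutral probability p = (1 + 0.12 − 0.9)/(1.25 − 0.9) = 0.2200/0.3500 = 0.6286
Terminal stock prices: S_uu = 70.31, S_ud = 50.62, S_dd = 36.45
Terminal payoffs (K − S): max(-30.31, 0) = 0, max(-10.62, 0) = 0, max(3.55, 0) = 3.55
Node u (S = 56.25): V_u = 1/1.12·[0.6286·0.0000 + 0.3714·0.0000] = 0.0000
Node d (S = 40.5): V_d = 1/1.12·[0.6286·0.0000 + 0.3714·3.5500] = 1.1773
Node 0 (S = 45): V_0 = 1/1.12·[0.6286·0.0000 + 0.3714·1.1773] = 0.3904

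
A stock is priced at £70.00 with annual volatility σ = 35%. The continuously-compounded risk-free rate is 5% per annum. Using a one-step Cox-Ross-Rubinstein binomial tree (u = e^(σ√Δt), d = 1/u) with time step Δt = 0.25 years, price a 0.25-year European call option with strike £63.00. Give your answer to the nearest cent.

£9.91

CRR parameters: u = e^(σ√Δt) = e^(0.35·√0.25) = 1.1912, d = 1/u = 0.8395
Per-period rate: rΔt = 0.05·0.25 = 0.0125, so R = e^0.0125 = 1.0126
Risk-neutral probability p = (e^0.0125 − 0.8395)/(1.1912 − 0.8395) = 0.1731/0.3518 = 0.4921
Terminal stock prices: S_u = 83.39, S_d = 58.76
Terminal payoffs (S − K): max(20.39, 0) = 20.39, max(-4.238, 0) = 0
Node 0 (S = 70): V_0 = e^(−0.0125)·[0.4921·20.3872 + 0.5079·0.0000] = 9.9083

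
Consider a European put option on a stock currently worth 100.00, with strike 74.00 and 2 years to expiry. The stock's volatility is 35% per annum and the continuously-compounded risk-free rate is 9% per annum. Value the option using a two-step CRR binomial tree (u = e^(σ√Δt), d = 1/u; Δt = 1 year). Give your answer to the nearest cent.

CRR parameters: u = e^(σ√Δt) = e^(0.35·√1) = 1.4191, d = 1/u = 0.7047
Per-period rate: rΔt = 0.09·1 = 0.09, so R = e^0.09 = 1.0942
Risk-neutral probability p = (e^0.09 − 0.7047)/(1.4191 − 0.7047) = 0.3895/0.7144 = 0.5452
Terminal stock prices: S_uu = 201.4, S_ud = 100, S_dd = 49.66
Terminal payoffs (K − S): max(-127.4, 0) = 0, max(-26, 0) = 0, max(24.34, 0) = 24.34
Node u (S = 141.9): V_u = e^(−0.09)·[0.5452·0.0000 + 0.4548·0.0000] = 0.0000
Node d (S = 70.47): V_d = e^(−0.09)·[0.5452·0.0000 + 0.4548·24.3415] = 10.1175
Node 0 (S = 100): V_0 = e^(−0.09)·[0.5452·0.0000 + 0.4548·10.1175] = 4.2053

4.21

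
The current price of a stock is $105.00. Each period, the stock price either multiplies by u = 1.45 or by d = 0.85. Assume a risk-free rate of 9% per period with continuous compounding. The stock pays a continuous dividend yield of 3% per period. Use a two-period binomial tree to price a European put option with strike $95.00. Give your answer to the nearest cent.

Per-period risk-free factor R = e^0.09 = 1.0942; dividend-adjusted growth = e^(0.09−0.03) = 1.0618.
Risk-neutral probability p = (1.0618 − 0.85)/(1.45 − 0.85) = 0.2118/0.6000 = 0.3531
Terminal stock prices: S_uu = 220.8, S_ud = 129.4, S_dd = 75.86
Terminal payoffs (K − S): max(-125.8, 0) = 0, max(-34.41, 0) = 0, max(19.14, 0) = 19.14
Node u (S = 152.2): V_u = e^(−0.09)·[0.3531·0.0000 + 0.6469·0.0000] = 0.0000
Node d (S = 89.25): V_d = e^(−0.09)·[0.3531·0.0000 + 0.6469·19.1375] = 11.3152
Node 0 (S = 105): V_0 = e^(−0.09)·[0.3531·0.0000 + 0.6469·11.3152] = 6.6902

$6.69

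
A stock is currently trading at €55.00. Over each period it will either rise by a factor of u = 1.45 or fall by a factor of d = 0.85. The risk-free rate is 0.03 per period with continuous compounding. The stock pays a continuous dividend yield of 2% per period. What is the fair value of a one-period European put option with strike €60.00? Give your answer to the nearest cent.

Per-period risk-free factor R = e^0.03 = 1.0305; dividend-adjusted growth = e^(0.03−0.02) = 1.0101.
Risk-neutral probability p = (1.0101 − 0.85)/(1.45 − 0.85) = 0.1601/0.6000 = 0.2668
Terminal stock prices: S_u = 79.75, S_d = 46.75
Terminal payoffs (K − S): max(-19.75, 0) = 0, max(13.25, 0) = 13.25
Node 0 (S = 55): V_0 = e^(−0.03)·[0.2668·0.0000 + 0.7332·13.2500] = 9.4284

€9.43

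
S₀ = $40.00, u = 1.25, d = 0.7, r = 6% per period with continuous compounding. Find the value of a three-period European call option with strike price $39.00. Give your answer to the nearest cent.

Risk-neutral probability p = (e^0.06 − 0.7)/(1.25 − 0.7) = 0.3618/0.5500 = 0.6579
Terminal stock prices: S_uuu = 78.12, S_uud = 43.75, S_udd = 24.5, S_ddd = 13.72
Terminal payoffs (S − K): max(39.12, 0) = 39.12, max(4.75, 0) = 4.75, max(-14.5, 0) = 0, max(-25.28, 0) = 0
Node uu (S = 62.5): V_uu = e^(−0.06)·[0.6579·39.1250 + 0.3421·4.7500] = 25.7712
Node ud (S = 35): V_ud = e^(−0.06)·[0.6579·4.7500 + 0.3421·0.0000] = 2.9430
Node dd (S = 19.6): V_dd = e^(−0.06)·[0.6579·0.0000 + 0.3421·0.0000] = 0.0000
Node u (S = 50): V_u = e^(−0.06)·[0.6579·25.7712 + 0.3421·2.9430] = 16.9153
Node d (S = 28): V_d = e^(−0.06)·[0.6579·2.9430 + 0.3421·0.0000] = 1.8234
Node 0 (S = 40): V_0 = e^(−0.06)·[0.6579·16.9153 + 0.3421·1.8234] = 11.0677

$11.07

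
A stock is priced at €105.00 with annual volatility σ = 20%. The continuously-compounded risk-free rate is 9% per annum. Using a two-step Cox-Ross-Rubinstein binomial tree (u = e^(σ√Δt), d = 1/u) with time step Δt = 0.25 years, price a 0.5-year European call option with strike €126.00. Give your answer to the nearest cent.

€0.74

CRR parameters: u = e^(σ√Δt) = e^(0.2·√0.25) = 1.1052, d = 1/u = 0.9048
Per-period rate: rΔt = 0.09·0.25 = 0.0225, so R = e^0.0225 = 1.0228
Risk-neutral probability p = (e^0.0225 − 0.9048)/(1.1052 − 0.9048) = 0.1179/0.2003 = 0.5886
Terminal stock prices: S_uu = 128.2, S_ud = 105, S_dd = 85.97
Terminal payoffs (S − K): max(2.247, 0) = 2.247, max(-21, 0) = 0, max(-40.03, 0) = 0
Node u (S = 116): V_u = e^(−0.0225)·[0.5886·2.2473 + 0.4114·0.0000] = 1.2933
Node d (S = 95.01): V_d = e^(−0.0225)·[0.5886·0.0000 + 0.4114·0.0000] = 0.0000
Node 0 (S = 105): V_0 = e^(−0.0225)·[0.5886·1.2933 + 0.4114·0.0000] = 0.7443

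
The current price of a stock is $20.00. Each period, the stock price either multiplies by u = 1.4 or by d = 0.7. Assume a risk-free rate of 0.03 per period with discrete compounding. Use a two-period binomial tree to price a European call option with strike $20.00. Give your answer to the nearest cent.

$4.02

Risk-neutral probability p = (1 + 0.03 − 0.7)/(1.4 − 0.7) = 0.3300/0.7000 = 0.4714
Terminal stock prices: S_uu = 39.2, S_ud = 19.6, S_dd = 9.8
Terminal payoffs (S − K): max(19.2, 0) = 19.2, max(-0.4, 0) = 0, max(-10.2, 0) = 0
Node u (S = 28): V_u = 1/1.03·[0.4714·19.2000 + 0.5286·0.0000] = 8.7878
Node d (S = 14): V_d = 1/1.03·[0.4714·0.0000 + 0.5286·0.0000] = 0.0000
Node 0 (S = 20): V_0 = 1/1.03·[0.4714·8.7878 + 0.5286·0.0000] = 4.0222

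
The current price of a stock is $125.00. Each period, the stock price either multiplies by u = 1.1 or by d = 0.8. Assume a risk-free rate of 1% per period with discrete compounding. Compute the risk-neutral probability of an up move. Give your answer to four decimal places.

Risk-neutral probability p = (1 + 0.01 − 0.8)/(1.1 − 0.8) = 0.2100/0.3000 = 0.7000

p = 0.7000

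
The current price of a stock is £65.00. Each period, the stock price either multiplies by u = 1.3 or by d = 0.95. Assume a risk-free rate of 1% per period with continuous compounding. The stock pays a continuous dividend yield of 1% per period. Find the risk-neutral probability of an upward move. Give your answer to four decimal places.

p = 0.1429

Per-period risk-free factor R = e^0.01 = 1.0101; dividend-adjusted growth = e^(0.01−0.01) = 1.0000.
Risk-neutral probability p = (1.0000 − 0.95)/(1.3 − 0.95) = 0.0500/0.3500 = 0.1429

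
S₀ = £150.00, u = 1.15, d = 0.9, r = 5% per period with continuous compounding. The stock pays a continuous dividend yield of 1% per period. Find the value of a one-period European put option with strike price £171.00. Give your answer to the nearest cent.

Per-period risk-free factor R = e^0.05 = 1.0513; dividend-adjusted growth = e^(0.05−0.01) = 1.0408.
Risk-neutral probability p = (1.0408 − 0.9)/(1.15 − 0.9) = 0.1408/0.2500 = 0.5632
Terminal stock prices: S_u = 172.5, S_d = 135
Terminal payoffs (K − S): max(-1.5, 0) = 0, max(36, 0) = 36
Node 0 (S = 150): V_0 = e^(−0.05)·[0.5632·0.0000 + 0.4368·36.0000] = 14.9564

£14.96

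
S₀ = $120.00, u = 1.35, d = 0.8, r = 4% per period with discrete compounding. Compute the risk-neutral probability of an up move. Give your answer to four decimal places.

p = 0.4364

Risk-neutral probability p = (1 + 0.04 − 0.8)/(1.35 − 0.8) = 0.2400/0.5500 = 0.4364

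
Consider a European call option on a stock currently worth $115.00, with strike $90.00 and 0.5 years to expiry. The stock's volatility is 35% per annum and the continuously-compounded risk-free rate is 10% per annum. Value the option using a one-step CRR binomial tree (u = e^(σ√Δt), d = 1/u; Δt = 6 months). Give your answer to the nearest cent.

CRR parameters: u = e^(σ√Δt) = e^(0.35·√0.5) = 1.2808, d = 1/u = 0.7808
Per-period rate: rΔt = 0.1·0.5 = 0.05, so R = e^0.05 = 1.0513
Risk-neutral probability p = (e^0.05 − 0.7808)/(1.2808 − 0.7808) = 0.2705/0.5000 = 0.5410
Terminal stock prices: S_u = 147.3, S_d = 89.79
Terminal payoffs (S − K): max(57.29, 0) = 57.29, max(-0.2126, 0) = 0
Node 0 (S = 115): V_0 = e^(−0.05)·[0.5410·57.2924 + 0.4590·0.0000] = 29.4822

$29.48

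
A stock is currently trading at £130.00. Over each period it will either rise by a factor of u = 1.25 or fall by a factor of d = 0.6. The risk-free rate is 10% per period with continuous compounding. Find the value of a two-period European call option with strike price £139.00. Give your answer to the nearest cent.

£31.71

Risk-neutral probability p = (e^0.1 − 0.6)/(1.25 − 0.6) = 0.5052/0.6500 = 0.7772
Terminal stock prices: S_uu = 203.1, S_ud = 97.5, S_dd = 46.8
Terminal payoffs (S − K): max(64.12, 0) = 64.12, max(-41.5, 0) = 0, max(-92.2, 0) = 0
Node u (S = 162.5): V_u = e^(−0.1)·[0.7772·64.1250 + 0.2228·0.0000] = 45.0944
Node d (S = 78): V_d = e^(−0.1)·[0.7772·0.0000 + 0.2228·0.0000] = 0.0000
Node 0 (S = 130): V_0 = e^(−0.1)·[0.7772·45.0944 + 0.2228·0.0000] = 31.7116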